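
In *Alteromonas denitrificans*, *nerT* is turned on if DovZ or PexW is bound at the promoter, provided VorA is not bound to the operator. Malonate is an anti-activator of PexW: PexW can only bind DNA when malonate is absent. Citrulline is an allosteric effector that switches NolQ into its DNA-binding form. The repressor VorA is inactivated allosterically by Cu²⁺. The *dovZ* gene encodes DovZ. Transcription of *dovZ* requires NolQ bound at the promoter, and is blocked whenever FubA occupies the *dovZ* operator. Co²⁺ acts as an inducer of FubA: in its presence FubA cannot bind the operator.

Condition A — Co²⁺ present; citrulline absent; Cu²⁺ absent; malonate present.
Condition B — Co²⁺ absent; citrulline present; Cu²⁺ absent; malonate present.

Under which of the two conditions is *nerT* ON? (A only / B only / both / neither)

neither

Condition A:
Co²⁺ is present, so FubA is inactive.
Citrulline is absent, so NolQ is inactive.
Required activator NolQ is absent, so *dovZ* is not transcribed.
So DovZ is not produced.
Cu²⁺ is absent, so VorA is active.
Malonate is present, so PexW is inactive.
With repressor VorA bound, *nerT* is not transcribed.
→ *nerT* is OFF in A.
Condition B:
Co²⁺ is absent, so FubA is active.
Citrulline is present, so NolQ is active.
With repressor FubA bound, *dovZ* is not transcribed.
So DovZ is not produced.
Cu²⁺ is absent, so VorA is active.
Malonate is present, so PexW is inactive.
With repressor VorA bound, *nerT* is not transcribed.
→ *nerT* is OFF in B.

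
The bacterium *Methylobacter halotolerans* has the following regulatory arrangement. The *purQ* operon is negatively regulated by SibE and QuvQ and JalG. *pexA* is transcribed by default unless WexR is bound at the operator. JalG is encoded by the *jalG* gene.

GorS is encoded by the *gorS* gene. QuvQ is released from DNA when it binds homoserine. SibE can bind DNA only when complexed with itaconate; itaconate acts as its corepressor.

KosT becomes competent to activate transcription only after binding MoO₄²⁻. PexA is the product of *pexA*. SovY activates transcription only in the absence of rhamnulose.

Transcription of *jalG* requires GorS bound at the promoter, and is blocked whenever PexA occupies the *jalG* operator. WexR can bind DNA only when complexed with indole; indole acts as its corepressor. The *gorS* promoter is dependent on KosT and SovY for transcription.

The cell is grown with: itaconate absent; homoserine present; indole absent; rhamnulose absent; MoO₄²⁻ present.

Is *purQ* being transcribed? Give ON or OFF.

Itaconate is absent, so SibE is inactive.
Homoserine is present, so QuvQ is inactive.
MoO₄²⁻ is present, so KosT is active.
Rhamnulose is absent, so SovY is active.
No repressor is bound and KosT and SovY are active, so *gorS* is transcribed.
So GorS is produced and active.
Indole is absent, so WexR is inactive.
With no repressor bound, *pexA* is transcribed.
So PexA is produced and active.
With repressor PexA bound, *jalG* is not transcribed.
So JalG is not produced.
With no repressor bound, *purQ* is transcribed.

ON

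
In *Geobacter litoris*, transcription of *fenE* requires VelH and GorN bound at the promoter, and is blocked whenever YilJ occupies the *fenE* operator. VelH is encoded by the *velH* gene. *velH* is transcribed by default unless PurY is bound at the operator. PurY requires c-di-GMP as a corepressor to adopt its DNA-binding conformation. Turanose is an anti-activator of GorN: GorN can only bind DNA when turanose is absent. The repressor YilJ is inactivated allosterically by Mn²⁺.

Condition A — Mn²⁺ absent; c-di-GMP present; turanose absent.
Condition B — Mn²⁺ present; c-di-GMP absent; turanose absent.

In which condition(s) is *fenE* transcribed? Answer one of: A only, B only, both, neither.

B only

Condition A:
Mn²⁺ is absent, so YilJ is active.
c-di-GMP is present, so PurY is active.
With repressor PurY bound, *velH* is not transcribed.
So VelH is not produced.
Turanose is absent, so GorN is active.
With repressor YilJ bound, *fenE* is not transcribed.
→ *fenE* is OFF in A.
Condition B:
Mn²⁺ is present, so YilJ is inactive.
c-di-GMP is absent, so PurY is inactive.
With no repressor bound, *velH* is transcribed.
So VelH is produced and active.
Turanose is absent, so GorN is active.
No repressor is bound and VelH and GorN are active, so *fenE* is transcribed.
→ *fenE* is ON in B.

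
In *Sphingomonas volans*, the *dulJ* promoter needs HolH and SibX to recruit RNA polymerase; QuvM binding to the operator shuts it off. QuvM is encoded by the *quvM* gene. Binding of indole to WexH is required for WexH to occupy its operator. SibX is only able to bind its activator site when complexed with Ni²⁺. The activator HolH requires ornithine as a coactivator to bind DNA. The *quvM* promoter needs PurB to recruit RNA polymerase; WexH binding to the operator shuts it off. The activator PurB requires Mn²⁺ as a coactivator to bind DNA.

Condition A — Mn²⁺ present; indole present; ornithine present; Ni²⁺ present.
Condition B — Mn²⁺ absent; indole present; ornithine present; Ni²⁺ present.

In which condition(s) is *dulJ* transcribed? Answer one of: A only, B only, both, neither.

Condition A:
Mn²⁺ is present, so PurB is active.
Indole is present, so WexH is active.
With repressor WexH bound, *quvM* is not transcribed.
So QuvM is not produced.
Ornithine is present, so HolH is active.
Ni²⁺ is present, so SibX is active.
No repressor is bound and HolH and SibX are active, so *dulJ* is transcribed.
→ *dulJ* is ON in A.
Condition B:
Mn²⁺ is absent, so PurB is inactive.
Indole is present, so WexH is active.
With repressor WexH bound, *quvM* is not transcribed.
So QuvM is not produced.
Ornithine is present, so HolH is active.
Ni²⁺ is present, so SibX is active.
No repressor is bound and HolH and SibX are active, so *dulJ* is transcribed.
→ *dulJ* is ON in B.

both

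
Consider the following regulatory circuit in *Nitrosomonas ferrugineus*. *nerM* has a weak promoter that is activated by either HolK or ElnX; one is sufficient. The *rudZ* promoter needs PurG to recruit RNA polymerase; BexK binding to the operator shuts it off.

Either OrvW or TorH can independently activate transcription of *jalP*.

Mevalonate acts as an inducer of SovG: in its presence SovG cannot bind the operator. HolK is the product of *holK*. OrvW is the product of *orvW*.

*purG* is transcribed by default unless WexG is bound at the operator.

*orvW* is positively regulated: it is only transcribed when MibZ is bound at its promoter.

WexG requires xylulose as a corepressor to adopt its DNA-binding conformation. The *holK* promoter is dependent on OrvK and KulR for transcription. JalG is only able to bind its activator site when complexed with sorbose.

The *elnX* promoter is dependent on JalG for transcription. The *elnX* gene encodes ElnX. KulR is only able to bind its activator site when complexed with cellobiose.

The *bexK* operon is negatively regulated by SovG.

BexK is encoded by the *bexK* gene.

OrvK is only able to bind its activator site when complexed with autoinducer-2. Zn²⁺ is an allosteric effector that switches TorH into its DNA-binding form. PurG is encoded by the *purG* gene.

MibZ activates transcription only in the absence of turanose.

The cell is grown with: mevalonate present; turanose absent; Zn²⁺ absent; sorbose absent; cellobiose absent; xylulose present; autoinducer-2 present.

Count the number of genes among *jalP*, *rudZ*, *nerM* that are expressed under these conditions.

Turanose is absent, so MibZ is active.
No repressor is bound and MibZ is active, so *orvW* is transcribed.
So OrvW is produced and active.
Zn²⁺ is absent, so TorH is inactive.
Activator OrvW is present, so *jalP* is transcribed.
→ *jalP* is ON.
Xylulose is present, so WexG is active.
With repressor WexG bound, *purG* is not transcribed.
So PurG is not produced.
Mevalonate is present, so SovG is inactive.
With no repressor bound, *bexK* is transcribed.
So BexK is produced and active.
With repressor BexK bound, *rudZ* is not transcribed.
→ *rudZ* is OFF.
Autoinducer-2 is present, so OrvK is active.
Cellobiose is absent, so KulR is inactive.
Required activator KulR is absent, so *holK* is not transcribed.
So HolK is not produced.
Sorbose is absent, so JalG is inactive.
Required activator JalG is absent, so *elnX* is not transcribed.
So ElnX is not produced.
No activator is available at the *nerM* promoter, so *nerM* is not transcribed.
→ *nerM* is OFF.
1 of the 3 genes is transcribed.

1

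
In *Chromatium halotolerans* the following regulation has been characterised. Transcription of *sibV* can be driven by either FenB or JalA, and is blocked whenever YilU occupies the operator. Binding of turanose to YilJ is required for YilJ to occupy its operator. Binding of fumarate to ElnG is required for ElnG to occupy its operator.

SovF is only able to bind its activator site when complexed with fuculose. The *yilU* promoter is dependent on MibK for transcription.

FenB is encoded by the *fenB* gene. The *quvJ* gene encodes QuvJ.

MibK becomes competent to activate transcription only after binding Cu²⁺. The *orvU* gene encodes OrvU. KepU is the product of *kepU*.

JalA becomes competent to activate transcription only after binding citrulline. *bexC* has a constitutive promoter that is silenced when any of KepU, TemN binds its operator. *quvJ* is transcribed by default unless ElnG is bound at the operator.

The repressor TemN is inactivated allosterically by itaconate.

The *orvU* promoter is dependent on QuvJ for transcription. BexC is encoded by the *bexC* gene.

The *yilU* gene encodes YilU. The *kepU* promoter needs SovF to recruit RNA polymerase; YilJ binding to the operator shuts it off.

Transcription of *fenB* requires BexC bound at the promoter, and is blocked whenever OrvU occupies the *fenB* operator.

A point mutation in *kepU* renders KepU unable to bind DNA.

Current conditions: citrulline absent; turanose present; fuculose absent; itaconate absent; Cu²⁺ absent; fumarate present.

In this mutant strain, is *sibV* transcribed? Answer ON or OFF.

OFF

Fumarate is present, so ElnG is active.
With repressor ElnG bound, *quvJ* is not transcribed.
So QuvJ is not produced.
Required activator QuvJ is absent, so *orvU* is not transcribed.
So OrvU is not produced.
KepU is non-functional in this strain, so it has no effect.
Itaconate is absent, so TemN is active.
With repressor TemN bound, *bexC* is not transcribed.
So BexC is not produced.
Required activator BexC is absent, so *fenB* is not transcribed.
So FenB is not produced.
Citrulline is absent, so JalA is inactive.
Cu²⁺ is absent, so MibK is inactive.
Required activator MibK is absent, so *yilU* is not transcribed.
So YilU is not produced.
No activator is available at the *sibV* promoter, so *sibV* is not transcribed.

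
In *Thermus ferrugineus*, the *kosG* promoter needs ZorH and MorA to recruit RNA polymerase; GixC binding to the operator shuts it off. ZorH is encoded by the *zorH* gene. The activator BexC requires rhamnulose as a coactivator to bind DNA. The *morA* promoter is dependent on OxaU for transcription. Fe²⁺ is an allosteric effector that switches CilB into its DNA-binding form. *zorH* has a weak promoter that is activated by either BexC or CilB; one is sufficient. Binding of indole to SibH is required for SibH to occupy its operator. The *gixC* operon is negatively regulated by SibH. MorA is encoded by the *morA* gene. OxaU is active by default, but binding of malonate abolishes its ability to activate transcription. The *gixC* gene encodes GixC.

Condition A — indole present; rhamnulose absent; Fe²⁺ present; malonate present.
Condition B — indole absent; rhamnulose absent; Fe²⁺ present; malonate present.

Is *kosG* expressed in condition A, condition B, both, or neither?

Condition A:
Indole is present, so SibH is active.
With repressor SibH bound, *gixC* is not transcribed.
So GixC is not produced.
Rhamnulose is absent, so BexC is inactive.
Fe²⁺ is present, so CilB is active.
Activator CilB is present, so *zorH* is transcribed.
So ZorH is produced and active.
Malonate is present, so OxaU is inactive.
Required activator OxaU is absent, so *morA* is not transcribed.
So MorA is not produced.
Required activator MorA is absent, so *kosG* is not transcribed.
→ *kosG* is OFF in A.
Condition B:
Indole is absent, so SibH is inactive.
With no repressor bound, *gixC* is transcribed.
So GixC is produced and active.
Rhamnulose is absent, so BexC is inactive.
Fe²⁺ is present, so CilB is active.
Activator CilB is present, so *zorH* is transcribed.
So ZorH is produced and active.
Malonate is present, so OxaU is inactive.
Required activator OxaU is absent, so *morA* is not transcribed.
So MorA is not produced.
With repressor GixC bound, *kosG* is not transcribed.
→ *kosG* is OFF in B.

neither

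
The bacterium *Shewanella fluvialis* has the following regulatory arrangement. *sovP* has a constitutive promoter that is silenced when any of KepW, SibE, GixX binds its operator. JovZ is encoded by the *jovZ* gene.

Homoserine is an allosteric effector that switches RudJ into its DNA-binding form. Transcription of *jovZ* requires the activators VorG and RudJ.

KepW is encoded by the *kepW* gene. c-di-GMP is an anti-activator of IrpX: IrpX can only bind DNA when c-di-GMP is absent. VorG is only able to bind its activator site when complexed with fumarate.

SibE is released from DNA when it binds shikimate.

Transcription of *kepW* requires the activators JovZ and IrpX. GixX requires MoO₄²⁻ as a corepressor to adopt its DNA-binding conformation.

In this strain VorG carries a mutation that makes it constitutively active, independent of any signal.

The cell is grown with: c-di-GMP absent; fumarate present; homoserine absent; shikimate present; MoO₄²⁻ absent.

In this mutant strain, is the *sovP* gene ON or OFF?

VorG is constitutively active in this strain.
Homoserine is absent, so RudJ is inactive.
Required activator RudJ is absent, so *jovZ* is not transcribed.
So JovZ is not produced.
c-di-GMP is absent, so IrpX is active.
Required activator JovZ is absent, so *kepW* is not transcribed.
So KepW is not produced.
Shikimate is present, so SibE is inactive.
MoO₄²⁻ is absent, so GixX is inactive.
With no repressor bound, *sovP* is transcribed.

ON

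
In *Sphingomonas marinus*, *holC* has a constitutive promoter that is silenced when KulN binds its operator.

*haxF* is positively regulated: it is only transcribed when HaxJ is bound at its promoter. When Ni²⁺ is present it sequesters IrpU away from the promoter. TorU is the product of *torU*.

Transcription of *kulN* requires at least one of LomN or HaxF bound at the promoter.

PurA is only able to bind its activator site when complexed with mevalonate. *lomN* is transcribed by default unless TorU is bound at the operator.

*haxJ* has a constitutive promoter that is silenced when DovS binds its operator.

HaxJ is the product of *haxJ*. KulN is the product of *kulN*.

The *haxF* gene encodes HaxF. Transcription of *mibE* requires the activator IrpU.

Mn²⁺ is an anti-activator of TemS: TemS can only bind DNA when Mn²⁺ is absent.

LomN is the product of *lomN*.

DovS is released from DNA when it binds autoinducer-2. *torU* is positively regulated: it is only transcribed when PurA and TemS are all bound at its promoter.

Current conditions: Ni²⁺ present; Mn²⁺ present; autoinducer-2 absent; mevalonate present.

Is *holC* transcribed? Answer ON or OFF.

OFF

Mevalonate is present, so PurA is active.
Mn²⁺ is present, so TemS is inactive.
Required activator TemS is absent, so *torU* is not transcribed.
So TorU is not produced.
With no repressor bound, *lomN* is transcribed.
So LomN is produced and active.
Autoinducer-2 is absent, so DovS is active.
With repressor DovS bound, *haxJ* is not transcribed.
So HaxJ is not produced.
Required activator HaxJ is absent, so *haxF* is not transcribed.
So HaxF is not produced.
Activator LomN is present, so *kulN* is transcribed.
So KulN is produced and active.
With repressor KulN bound, *holC* is not transcribed.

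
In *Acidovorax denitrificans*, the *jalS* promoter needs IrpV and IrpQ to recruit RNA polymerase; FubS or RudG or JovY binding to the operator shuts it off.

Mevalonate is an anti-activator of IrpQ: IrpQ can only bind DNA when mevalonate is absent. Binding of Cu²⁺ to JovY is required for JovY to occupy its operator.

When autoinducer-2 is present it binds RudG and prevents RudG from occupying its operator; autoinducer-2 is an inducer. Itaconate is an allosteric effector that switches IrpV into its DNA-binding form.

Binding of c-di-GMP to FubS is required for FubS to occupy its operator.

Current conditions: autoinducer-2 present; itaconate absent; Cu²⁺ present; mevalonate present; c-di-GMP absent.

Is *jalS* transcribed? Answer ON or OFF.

OFF

c-di-GMP is absent, so FubS is inactive.
Autoinducer-2 is present, so RudG is inactive.
Cu²⁺ is present, so JovY is active.
Itaconate is absent, so IrpV is inactive.
Mevalonate is present, so IrpQ is inactive.
With repressor JovY bound, *jalS* is not transcribed.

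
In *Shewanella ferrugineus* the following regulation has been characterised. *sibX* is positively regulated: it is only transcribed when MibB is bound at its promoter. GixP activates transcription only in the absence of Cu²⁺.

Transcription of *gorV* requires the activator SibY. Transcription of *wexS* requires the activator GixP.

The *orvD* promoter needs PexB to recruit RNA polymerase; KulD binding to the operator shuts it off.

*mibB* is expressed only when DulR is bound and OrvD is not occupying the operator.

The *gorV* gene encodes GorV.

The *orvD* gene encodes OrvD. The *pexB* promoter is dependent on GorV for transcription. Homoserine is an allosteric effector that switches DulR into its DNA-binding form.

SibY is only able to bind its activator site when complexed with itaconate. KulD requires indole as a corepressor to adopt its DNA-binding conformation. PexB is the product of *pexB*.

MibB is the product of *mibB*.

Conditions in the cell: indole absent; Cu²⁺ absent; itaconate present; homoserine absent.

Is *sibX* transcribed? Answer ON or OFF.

Itaconate is present, so SibY is active.
No repressor is bound and SibY is active, so *gorV* is transcribed.
So GorV is produced and active.
No repressor is bound and GorV is active, so *pexB* is transcribed.
So PexB is produced and active.
Indole is absent, so KulD is inactive.
No repressor is bound and PexB is active, so *orvD* is transcribed.
So OrvD is produced and active.
Homoserine is absent, so DulR is inactive.
With repressor OrvD bound, *mibB* is not transcribed.
So MibB is not produced.
Required activator MibB is absent, so *sibX* is not transcribed.

OFF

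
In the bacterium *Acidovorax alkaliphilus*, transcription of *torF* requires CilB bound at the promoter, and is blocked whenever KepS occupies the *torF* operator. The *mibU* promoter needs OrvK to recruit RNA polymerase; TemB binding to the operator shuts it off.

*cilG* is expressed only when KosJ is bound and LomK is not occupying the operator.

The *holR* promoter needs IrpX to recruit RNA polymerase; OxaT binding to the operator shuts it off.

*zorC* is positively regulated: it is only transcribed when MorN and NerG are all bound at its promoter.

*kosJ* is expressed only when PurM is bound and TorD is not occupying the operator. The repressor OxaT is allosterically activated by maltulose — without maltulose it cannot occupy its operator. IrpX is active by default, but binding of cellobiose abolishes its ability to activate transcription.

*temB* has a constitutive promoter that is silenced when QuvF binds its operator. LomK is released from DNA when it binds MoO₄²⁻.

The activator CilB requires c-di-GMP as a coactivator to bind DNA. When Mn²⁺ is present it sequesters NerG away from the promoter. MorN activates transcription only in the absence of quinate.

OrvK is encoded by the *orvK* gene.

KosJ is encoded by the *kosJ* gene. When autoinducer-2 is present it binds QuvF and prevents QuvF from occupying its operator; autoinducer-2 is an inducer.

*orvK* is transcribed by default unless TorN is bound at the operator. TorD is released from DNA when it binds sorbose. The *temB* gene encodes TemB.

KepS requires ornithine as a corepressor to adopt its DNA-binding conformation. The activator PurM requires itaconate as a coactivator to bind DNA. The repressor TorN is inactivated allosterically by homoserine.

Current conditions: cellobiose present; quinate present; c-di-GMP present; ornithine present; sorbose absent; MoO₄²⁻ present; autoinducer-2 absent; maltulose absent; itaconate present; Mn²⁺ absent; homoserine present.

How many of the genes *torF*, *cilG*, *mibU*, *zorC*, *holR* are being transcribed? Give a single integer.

1

Ornithine is present, so KepS is active.
c-di-GMP is present, so CilB is active.
With repressor KepS bound, *torF* is not transcribed.
→ *torF* is OFF.
MoO₄²⁻ is present, so LomK is inactive.
Sorbose is absent, so TorD is active.
Itaconate is present, so PurM is active.
With repressor TorD bound, *kosJ* is not transcribed.
So KosJ is not produced.
Required activator KosJ is absent, so *cilG* is not transcribed.
→ *cilG* is OFF.
Autoinducer-2 is absent, so QuvF is active.
With repressor QuvF bound, *temB* is not transcribed.
So TemB is not produced.
Homoserine is present, so TorN is inactive.
With no repressor bound, *orvK* is transcribed.
So OrvK is produced and active.
No repressor is bound and OrvK is active, so *mibU* is transcribed.
→ *mibU* is ON.
Quinate is present, so MorN is inactive.
Mn²⁺ is absent, so NerG is active.
Required activator MorN is absent, so *zorC* is not transcribed.
→ *zorC* is OFF.
Maltulose is absent, so OxaT is inactive.
Cellobiose is present, so IrpX is inactive.
Required activator IrpX is absent, so *holR* is not transcribed.
→ *holR* is OFF.
1 of the 5 genes is transcribed.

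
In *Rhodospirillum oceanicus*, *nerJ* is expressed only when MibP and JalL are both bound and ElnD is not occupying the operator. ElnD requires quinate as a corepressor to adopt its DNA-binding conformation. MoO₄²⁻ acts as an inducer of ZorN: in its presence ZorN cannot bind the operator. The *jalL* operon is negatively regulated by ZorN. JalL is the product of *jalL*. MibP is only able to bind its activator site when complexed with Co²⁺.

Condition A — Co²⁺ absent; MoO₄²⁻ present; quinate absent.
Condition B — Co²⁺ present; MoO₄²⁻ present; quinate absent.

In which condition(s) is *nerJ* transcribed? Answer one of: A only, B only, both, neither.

Condition A:
Co²⁺ is absent, so MibP is inactive.
MoO₄²⁻ is present, so ZorN is inactive.
With no repressor bound, *jalL* is transcribed.
So JalL is produced and active.
Quinate is absent, so ElnD is inactive.
Required activator MibP is absent, so *nerJ* is not transcribed.
→ *nerJ* is OFF in A.
Condition B:
Co²⁺ is present, so MibP is active.
MoO₄²⁻ is present, so ZorN is inactive.
With no repressor bound, *jalL* is transcribed.
So JalL is produced and active.
Quinate is absent, so ElnD is inactive.
No repressor is bound and MibP and JalL are active, so *nerJ* is transcribed.
→ *nerJ* is ON in B.

B only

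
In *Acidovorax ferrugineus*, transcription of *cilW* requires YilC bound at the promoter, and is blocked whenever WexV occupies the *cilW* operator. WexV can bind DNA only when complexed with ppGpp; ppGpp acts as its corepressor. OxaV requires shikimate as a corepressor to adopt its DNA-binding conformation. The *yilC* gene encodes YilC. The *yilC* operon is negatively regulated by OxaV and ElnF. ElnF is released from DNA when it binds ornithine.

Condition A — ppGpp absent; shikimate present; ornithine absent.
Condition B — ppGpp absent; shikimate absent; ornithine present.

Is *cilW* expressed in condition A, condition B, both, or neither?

Condition A:
ppGpp is absent, so WexV is inactive.
Shikimate is present, so OxaV is active.
Ornithine is absent, so ElnF is active.
With repressor OxaV bound, *yilC* is not transcribed.
So YilC is not produced.
Required activator YilC is absent, so *cilW* is not transcribed.
→ *cilW* is OFF in A.
Condition B:
ppGpp is absent, so WexV is inactive.
Shikimate is absent, so OxaV is inactive.
Ornithine is present, so ElnF is inactive.
With no repressor bound, *yilC* is transcribed.
So YilC is produced and active.
No repressor is bound and YilC is active, so *cilW* is transcribed.
→ *cilW* is ON in B.

B only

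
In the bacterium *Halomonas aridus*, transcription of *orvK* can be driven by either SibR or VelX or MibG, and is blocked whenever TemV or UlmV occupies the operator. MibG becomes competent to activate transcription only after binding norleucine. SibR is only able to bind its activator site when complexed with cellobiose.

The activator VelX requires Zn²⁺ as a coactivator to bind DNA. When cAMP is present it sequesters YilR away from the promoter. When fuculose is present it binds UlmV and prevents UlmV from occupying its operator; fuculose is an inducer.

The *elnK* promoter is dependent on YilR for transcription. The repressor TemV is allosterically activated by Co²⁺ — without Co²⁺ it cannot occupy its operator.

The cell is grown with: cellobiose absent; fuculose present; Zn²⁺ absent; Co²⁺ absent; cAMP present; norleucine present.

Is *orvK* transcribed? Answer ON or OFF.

ON

Co²⁺ is absent, so TemV is inactive.
Fuculose is present, so UlmV is inactive.
Cellobiose is absent, so SibR is inactive.
Zn²⁺ is absent, so VelX is inactive.
Norleucine is present, so MibG is active.
Activator MibG is present, so *orvK* is transcribed.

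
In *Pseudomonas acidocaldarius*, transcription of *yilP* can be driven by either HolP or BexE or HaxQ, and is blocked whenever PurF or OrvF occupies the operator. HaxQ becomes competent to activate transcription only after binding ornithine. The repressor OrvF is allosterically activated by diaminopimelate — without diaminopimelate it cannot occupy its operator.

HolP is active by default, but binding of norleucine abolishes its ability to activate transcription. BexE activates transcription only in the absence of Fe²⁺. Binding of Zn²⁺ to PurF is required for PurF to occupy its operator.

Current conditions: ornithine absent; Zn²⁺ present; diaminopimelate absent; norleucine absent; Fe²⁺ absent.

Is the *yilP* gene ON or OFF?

OFF

Norleucine is absent, so HolP is active.
Fe²⁺ is absent, so BexE is active.
Zn²⁺ is present, so PurF is active.
Diaminopimelate is absent, so OrvF is inactive.
Ornithine is absent, so HaxQ is inactive.
With repressor PurF bound, *yilP* is not transcribed.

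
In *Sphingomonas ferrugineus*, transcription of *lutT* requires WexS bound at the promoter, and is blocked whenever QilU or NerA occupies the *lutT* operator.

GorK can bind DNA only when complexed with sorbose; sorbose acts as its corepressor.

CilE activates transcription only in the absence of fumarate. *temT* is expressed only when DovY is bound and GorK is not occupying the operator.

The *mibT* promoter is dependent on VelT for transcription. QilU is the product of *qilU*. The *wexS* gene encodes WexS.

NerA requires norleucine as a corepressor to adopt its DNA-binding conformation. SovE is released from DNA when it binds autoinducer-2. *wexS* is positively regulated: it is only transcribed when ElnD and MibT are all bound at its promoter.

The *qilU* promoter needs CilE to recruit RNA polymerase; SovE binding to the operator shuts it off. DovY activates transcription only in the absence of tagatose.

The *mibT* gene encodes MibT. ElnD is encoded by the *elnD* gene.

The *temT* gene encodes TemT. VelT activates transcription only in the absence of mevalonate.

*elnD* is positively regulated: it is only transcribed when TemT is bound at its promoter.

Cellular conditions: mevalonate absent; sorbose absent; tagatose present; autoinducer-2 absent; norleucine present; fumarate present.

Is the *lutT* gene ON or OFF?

Fumarate is present, so CilE is inactive.
Autoinducer-2 is absent, so SovE is active.
With repressor SovE bound, *qilU* is not transcribed.
So QilU is not produced.
Tagatose is present, so DovY is inactive.
Sorbose is absent, so GorK is inactive.
Required activator DovY is absent, so *temT* is not transcribed.
So TemT is not produced.
Required activator TemT is absent, so *elnD* is not transcribed.
So ElnD is not produced.
Mevalonate is absent, so VelT is active.
No repressor is bound and VelT is active, so *mibT* is transcribed.
So MibT is produced and active.
Required activator ElnD is absent, so *wexS* is not transcribed.
So WexS is not produced.
Norleucine is present, so NerA is active.
With repressor NerA bound, *lutT* is not transcribed.

OFF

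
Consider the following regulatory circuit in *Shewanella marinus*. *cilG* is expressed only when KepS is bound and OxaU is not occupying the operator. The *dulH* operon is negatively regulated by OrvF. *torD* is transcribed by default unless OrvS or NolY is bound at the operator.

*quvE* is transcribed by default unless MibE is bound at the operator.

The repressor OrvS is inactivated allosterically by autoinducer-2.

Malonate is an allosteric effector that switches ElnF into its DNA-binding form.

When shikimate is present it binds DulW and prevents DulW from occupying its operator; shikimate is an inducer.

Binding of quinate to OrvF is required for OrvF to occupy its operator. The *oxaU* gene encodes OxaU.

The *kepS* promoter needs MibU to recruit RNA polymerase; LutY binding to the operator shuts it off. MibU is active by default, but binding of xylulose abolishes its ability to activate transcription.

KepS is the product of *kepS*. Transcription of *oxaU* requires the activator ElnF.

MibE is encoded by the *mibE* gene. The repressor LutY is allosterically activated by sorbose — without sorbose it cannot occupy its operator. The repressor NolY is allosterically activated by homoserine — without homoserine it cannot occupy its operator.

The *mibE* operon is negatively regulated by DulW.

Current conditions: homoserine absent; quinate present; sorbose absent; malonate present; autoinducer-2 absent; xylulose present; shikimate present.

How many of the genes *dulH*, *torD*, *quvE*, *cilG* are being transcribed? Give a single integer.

0

Quinate is present, so OrvF is active.
With repressor OrvF bound, *dulH* is not transcribed.
→ *dulH* is OFF.
Autoinducer-2 is absent, so OrvS is active.
Homoserine is absent, so NolY is inactive.
With repressor OrvS bound, *torD* is not transcribed.
→ *torD* is OFF.
Shikimate is present, so DulW is inactive.
With no repressor bound, *mibE* is transcribed.
So MibE is produced and active.
With repressor MibE bound, *quvE* is not transcribed.
→ *quvE* is OFF.
Malonate is present, so ElnF is active.
No repressor is bound and ElnF is active, so *oxaU* is transcribed.
So OxaU is produced and active.
Sorbose is absent, so LutY is inactive.
Xylulose is present, so MibU is inactive.
Required activator MibU is absent, so *kepS* is not transcribed.
So KepS is not produced.
With repressor OxaU bound, *cilG* is not transcribed.
→ *cilG* is OFF.
0 of the 4 genes are transcribed.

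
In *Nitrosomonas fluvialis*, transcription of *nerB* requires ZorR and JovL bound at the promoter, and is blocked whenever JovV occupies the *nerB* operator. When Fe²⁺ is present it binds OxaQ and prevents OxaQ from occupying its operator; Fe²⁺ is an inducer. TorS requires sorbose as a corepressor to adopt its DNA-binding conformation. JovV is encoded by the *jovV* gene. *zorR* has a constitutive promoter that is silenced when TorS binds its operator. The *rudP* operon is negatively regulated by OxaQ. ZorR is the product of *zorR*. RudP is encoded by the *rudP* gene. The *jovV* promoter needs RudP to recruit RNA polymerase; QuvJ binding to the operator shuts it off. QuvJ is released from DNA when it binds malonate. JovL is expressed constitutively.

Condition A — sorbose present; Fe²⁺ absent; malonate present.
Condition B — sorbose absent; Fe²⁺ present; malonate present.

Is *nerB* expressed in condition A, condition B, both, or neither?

Condition A:
Sorbose is present, so TorS is active.
With repressor TorS bound, *zorR* is not transcribed.
So ZorR is not produced.
Fe²⁺ is absent, so OxaQ is active.
With repressor OxaQ bound, *rudP* is not transcribed.
So RudP is not produced.
Malonate is present, so QuvJ is inactive.
Required activator RudP is absent, so *jovV* is not transcribed.
So JovV is not produced.
JovL is produced constitutively and is active.
Required activator ZorR is absent, so *nerB* is not transcribed.
→ *nerB* is OFF in A.
Condition B:
Sorbose is absent, so TorS is inactive.
With no repressor bound, *zorR* is transcribed.
So ZorR is produced and active.
Fe²⁺ is present, so OxaQ is inactive.
With no repressor bound, *rudP* is transcribed.
So RudP is produced and active.
Malonate is present, so QuvJ is inactive.
No repressor is bound and RudP is active, so *jovV* is transcribed.
So JovV is produced and active.
JovL is produced constitutively and is active.
With repressor JovV bound, *nerB* is not transcribed.
→ *nerB* is OFF in B.

neither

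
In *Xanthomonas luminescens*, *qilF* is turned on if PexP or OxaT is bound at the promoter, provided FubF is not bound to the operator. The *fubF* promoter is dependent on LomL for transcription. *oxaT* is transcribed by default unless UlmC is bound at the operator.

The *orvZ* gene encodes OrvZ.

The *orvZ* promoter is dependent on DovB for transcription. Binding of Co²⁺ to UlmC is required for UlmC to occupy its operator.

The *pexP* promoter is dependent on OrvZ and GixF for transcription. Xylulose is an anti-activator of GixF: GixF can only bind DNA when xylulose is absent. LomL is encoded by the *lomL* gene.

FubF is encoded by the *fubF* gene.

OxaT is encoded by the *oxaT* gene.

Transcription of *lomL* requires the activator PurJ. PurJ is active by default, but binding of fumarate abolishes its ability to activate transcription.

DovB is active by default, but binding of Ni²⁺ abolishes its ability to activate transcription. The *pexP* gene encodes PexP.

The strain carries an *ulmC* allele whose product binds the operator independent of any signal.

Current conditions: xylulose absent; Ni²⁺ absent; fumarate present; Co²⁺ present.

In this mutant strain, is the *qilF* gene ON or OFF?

Ni²⁺ is absent, so DovB is active.
No repressor is bound and DovB is active, so *orvZ* is transcribed.
So OrvZ is produced and active.
Xylulose is absent, so GixF is active.
No repressor is bound and OrvZ and GixF are active, so *pexP* is transcribed.
So PexP is produced and active.
UlmC is constitutively active in this strain.
With repressor UlmC bound, *oxaT* is not transcribed.
So OxaT is not produced.
Fumarate is present, so PurJ is inactive.
Required activator PurJ is absent, so *lomL* is not transcribed.
So LomL is not produced.
Required activator LomL is absent, so *fubF* is not transcribed.
So FubF is not produced.
Activator PexP is present, so *qilF* is transcribed.

ON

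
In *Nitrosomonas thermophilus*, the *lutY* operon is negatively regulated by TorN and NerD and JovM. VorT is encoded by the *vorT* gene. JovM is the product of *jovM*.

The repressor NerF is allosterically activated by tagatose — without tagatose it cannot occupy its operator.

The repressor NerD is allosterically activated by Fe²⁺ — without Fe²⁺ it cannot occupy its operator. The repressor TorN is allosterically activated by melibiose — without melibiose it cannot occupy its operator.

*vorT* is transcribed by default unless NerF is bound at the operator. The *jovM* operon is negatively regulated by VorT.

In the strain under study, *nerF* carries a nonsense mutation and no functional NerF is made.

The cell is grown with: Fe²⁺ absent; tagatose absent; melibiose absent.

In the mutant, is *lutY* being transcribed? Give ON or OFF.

Melibiose is absent, so TorN is inactive.
Fe²⁺ is absent, so NerD is inactive.
NerF is non-functional in this strain, so it has no effect.
With no repressor bound, *vorT* is transcribed.
So VorT is produced and active.
With repressor VorT bound, *jovM* is not transcribed.
So JovM is not produced.
With no repressor bound, *lutY* is transcribed.

ON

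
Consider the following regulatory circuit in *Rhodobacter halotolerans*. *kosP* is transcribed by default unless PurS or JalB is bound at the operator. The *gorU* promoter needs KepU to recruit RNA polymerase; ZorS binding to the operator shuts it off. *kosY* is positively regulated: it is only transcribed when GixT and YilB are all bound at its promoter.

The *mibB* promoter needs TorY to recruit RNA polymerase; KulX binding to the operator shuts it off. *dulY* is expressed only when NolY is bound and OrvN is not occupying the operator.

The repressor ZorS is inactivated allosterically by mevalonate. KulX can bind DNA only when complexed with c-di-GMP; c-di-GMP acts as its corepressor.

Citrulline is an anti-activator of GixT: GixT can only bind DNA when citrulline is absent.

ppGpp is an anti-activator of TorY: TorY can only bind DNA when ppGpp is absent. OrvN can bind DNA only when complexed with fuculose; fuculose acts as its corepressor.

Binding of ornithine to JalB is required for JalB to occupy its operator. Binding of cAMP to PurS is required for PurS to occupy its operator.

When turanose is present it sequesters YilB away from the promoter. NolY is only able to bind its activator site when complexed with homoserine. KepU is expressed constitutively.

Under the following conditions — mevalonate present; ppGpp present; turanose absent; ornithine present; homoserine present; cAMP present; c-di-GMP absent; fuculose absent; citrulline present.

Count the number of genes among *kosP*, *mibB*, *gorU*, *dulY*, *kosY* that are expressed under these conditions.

cAMP is present, so PurS is active.
Ornithine is present, so JalB is active.
With repressor PurS bound, *kosP* is not transcribed.
→ *kosP* is OFF.
c-di-GMP is absent, so KulX is inactive.
ppGpp is present, so TorY is inactive.
Required activator TorY is absent, so *mibB* is not transcribed.
→ *mibB* is OFF.
Mevalonate is present, so ZorS is inactive.
KepU is produced constitutively and is active.
No repressor is bound and KepU is active, so *gorU* is transcribed.
→ *gorU* is ON.
Fuculose is absent, so OrvN is inactive.
Homoserine is present, so NolY is active.
No repressor is bound and NolY is active, so *dulY* is transcribed.
→ *dulY* is ON.
Citrulline is present, so GixT is inactive.
Turanose is absent, so YilB is active.
Required activator GixT is absent, so *kosY* is not transcribed.
→ *kosY* is OFF.
2 of the 5 genes are transcribed.

2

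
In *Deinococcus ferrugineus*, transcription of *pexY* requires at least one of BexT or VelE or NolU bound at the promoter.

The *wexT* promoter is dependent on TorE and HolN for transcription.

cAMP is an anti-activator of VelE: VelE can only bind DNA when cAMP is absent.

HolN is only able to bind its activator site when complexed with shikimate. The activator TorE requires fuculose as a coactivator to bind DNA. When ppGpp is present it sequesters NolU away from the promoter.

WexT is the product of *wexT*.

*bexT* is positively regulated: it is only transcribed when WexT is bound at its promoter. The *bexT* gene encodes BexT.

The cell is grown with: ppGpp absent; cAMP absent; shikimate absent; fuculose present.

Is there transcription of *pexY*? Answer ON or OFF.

ON

Fuculose is present, so TorE is active.
Shikimate is absent, so HolN is inactive.
Required activator HolN is absent, so *wexT* is not transcribed.
So WexT is not produced.
Required activator WexT is absent, so *bexT* is not transcribed.
So BexT is not produced.
cAMP is absent, so VelE is active.
ppGpp is absent, so NolU is active.
Activator VelE is present, so *pexY* is transcribed.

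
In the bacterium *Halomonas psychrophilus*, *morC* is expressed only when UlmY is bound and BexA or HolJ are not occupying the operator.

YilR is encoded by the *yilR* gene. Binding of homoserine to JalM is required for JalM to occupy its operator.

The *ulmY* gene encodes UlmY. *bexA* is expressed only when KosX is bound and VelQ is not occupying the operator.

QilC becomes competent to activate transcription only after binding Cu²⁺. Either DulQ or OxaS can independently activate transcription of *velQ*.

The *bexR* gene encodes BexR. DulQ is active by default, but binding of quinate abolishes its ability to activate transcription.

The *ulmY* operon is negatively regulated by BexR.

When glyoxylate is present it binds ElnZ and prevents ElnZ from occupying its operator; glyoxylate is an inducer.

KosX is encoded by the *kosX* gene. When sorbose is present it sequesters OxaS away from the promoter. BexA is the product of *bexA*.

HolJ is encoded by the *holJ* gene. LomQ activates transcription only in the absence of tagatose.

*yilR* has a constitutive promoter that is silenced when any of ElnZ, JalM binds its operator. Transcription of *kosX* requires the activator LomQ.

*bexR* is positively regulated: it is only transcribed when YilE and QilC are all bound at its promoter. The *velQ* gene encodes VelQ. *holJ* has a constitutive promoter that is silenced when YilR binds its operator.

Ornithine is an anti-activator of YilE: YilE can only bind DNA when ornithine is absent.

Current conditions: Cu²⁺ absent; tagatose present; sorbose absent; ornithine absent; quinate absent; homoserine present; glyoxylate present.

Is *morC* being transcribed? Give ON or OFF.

OFF

Ornithine is absent, so YilE is active.
Cu²⁺ is absent, so QilC is inactive.
Required activator QilC is absent, so *bexR* is not transcribed.
So BexR is not produced.
With no repressor bound, *ulmY* is transcribed.
So UlmY is produced and active.
Quinate is absent, so DulQ is active.
Sorbose is absent, so OxaS is active.
Activator DulQ is present, so *velQ* is transcribed.
So VelQ is produced and active.
Tagatose is present, so LomQ is inactive.
Required activator LomQ is absent, so *kosX* is not transcribed.
So KosX is not produced.
With repressor VelQ bound, *bexA* is not transcribed.
So BexA is not produced.
Glyoxylate is present, so ElnZ is inactive.
Homoserine is present, so JalM is active.
With repressor JalM bound, *yilR* is not transcribed.
So YilR is not produced.
With no repressor bound, *holJ* is transcribed.
So HolJ is produced and active.
With repressor HolJ bound, *morC* is not transcribed.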